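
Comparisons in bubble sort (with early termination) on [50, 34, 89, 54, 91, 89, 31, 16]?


Algorithm: bubble sort (with early termination)
Input: [50, 34, 89, 54, 91, 89, 31, 16]
Sorted: [16, 31, 34, 50, 54, 89, 89, 91]

28


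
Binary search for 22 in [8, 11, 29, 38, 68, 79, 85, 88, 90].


Step 1: lo=0, hi=8, mid=4, val=68
Step 2: lo=0, hi=3, mid=1, val=11
Step 3: lo=2, hi=3, mid=2, val=29

Not found


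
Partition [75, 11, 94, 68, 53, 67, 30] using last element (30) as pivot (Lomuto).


Pivot: 30
  11 <= 30: swap -> [11, 75, 94, 68, 53, 67, 30]
Place pivot at 1: [11, 30, 94, 68, 53, 67, 75]

Partitioned: [11, 30, 94, 68, 53, 67, 75]


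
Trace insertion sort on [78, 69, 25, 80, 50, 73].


Initial: [78, 69, 25, 80, 50, 73]
Insert 69: [69, 78, 25, 80, 50, 73]
Insert 25: [25, 69, 78, 80, 50, 73]
Insert 80: [25, 69, 78, 80, 50, 73]
Insert 50: [25, 50, 69, 78, 80, 73]
Insert 73: [25, 50, 69, 73, 78, 80]

Sorted: [25, 50, 69, 73, 78, 80]


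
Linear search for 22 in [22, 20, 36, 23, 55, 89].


i=0: 22==22 found!

Found at 0, 1 comps


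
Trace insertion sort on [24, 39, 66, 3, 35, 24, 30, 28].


Initial: [24, 39, 66, 3, 35, 24, 30, 28]
Insert 39: [24, 39, 66, 3, 35, 24, 30, 28]
Insert 66: [24, 39, 66, 3, 35, 24, 30, 28]
Insert 3: [3, 24, 39, 66, 35, 24, 30, 28]
Insert 35: [3, 24, 35, 39, 66, 24, 30, 28]
Insert 24: [3, 24, 24, 35, 39, 66, 30, 28]
Insert 30: [3, 24, 24, 30, 35, 39, 66, 28]
Insert 28: [3, 24, 24, 28, 30, 35, 39, 66]

Sorted: [3, 24, 24, 28, 30, 35, 39, 66]


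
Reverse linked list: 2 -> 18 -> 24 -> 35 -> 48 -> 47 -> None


Step 1: curr=2, set curr.next=prev(None) | reversed so far: 2
Step 2: curr=18, set curr.next=prev(2) | reversed so far: 18 -> 2
Step 3: curr=24, set curr.next=prev(18) | reversed so far: 24 -> 18 -> 2
Step 4: curr=35, set curr.next=prev(24) | reversed so far: 35 -> 24 -> 18 -> 2
Step 5: curr=48, set curr.next=prev(35) | reversed so far: 48 -> 35 -> 24 -> 18 -> 2
Step 6: curr=47, set curr.next=prev(48) | reversed so far: 47 -> 48 -> 35 -> 24 -> 18 -> 2

47 -> 48 -> 35 -> 24 -> 18 -> 2 -> None


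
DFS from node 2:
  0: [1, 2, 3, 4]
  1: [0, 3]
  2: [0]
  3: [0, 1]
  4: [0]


Visit 2, push [0]
Visit 0, push [4, 3, 1]
Visit 1, push [3]
Visit 3, push []
Visit 4, push []

DFS order: [2, 0, 1, 3, 4]


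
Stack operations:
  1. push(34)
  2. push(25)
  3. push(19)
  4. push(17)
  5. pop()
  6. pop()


push(34) -> [34]
push(25) -> [34, 25]
push(19) -> [34, 25, 19]
push(17) -> [34, 25, 19, 17]
pop()->17, [34, 25, 19]
pop()->19, [34, 25]

Final stack: [34, 25]


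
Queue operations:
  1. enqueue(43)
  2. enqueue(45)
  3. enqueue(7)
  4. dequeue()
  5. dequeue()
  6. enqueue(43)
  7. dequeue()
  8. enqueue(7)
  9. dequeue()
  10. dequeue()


enqueue(43) -> [43]
enqueue(45) -> [43, 45]
enqueue(7) -> [43, 45, 7]
dequeue()->43, [45, 7]
dequeue()->45, [7]
enqueue(43) -> [7, 43]
dequeue()->7, [43]
enqueue(7) -> [43, 7]
dequeue()->43, [7]
dequeue()->7, []

Final queue: []


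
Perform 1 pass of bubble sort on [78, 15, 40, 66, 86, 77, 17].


Initial: [78, 15, 40, 66, 86, 77, 17]
Pass 1: [15, 40, 66, 78, 77, 17, 86] (5 swaps)

After 1 pass: [15, 40, 66, 78, 77, 17, 86]


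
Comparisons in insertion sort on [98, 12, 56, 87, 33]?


Algorithm: insertion sort
Input: [98, 12, 56, 87, 33]
Sorted: [12, 33, 56, 87, 98]

9


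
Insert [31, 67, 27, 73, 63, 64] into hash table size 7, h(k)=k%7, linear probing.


Insert 31: h=3 -> slot 3
Insert 67: h=4 -> slot 4
Insert 27: h=6 -> slot 6
Insert 73: h=3, 2 probes -> slot 5
Insert 63: h=0 -> slot 0
Insert 64: h=1 -> slot 1

Table: [63, 64, None, 31, 67, 73, 27]


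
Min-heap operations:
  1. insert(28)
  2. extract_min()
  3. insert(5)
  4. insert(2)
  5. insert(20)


insert(28) -> [28]
extract_min()->28, []
insert(5) -> [5]
insert(2) -> [2, 5]
insert(20) -> [2, 5, 20]

Final heap: [2, 5, 20]


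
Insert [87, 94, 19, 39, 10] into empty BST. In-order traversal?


Insert 87: root
Insert 94: R from 87
Insert 19: L from 87
Insert 39: L from 87 -> R from 19
Insert 10: L from 87 -> L from 19

In-order: [10, 19, 39, 87, 94]


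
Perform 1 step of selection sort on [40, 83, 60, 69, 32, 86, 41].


Initial: [40, 83, 60, 69, 32, 86, 41]
Step 1: min=32 at 4
  Swap: [32, 83, 60, 69, 40, 86, 41]

After 1 step: [32, 83, 60, 69, 40, 86, 41]


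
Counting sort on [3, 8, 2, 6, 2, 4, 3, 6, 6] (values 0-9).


Input: [3, 8, 2, 6, 2, 4, 3, 6, 6]
Counts: [0, 0, 2, 2, 1, 0, 3, 0, 1, 0]

Sorted: [2, 2, 3, 3, 4, 6, 6, 6, 8]


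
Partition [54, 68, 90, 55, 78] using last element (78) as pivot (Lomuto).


Pivot: 78
  54 <= 78: advance i (no swap)
  68 <= 78: advance i (no swap)
  55 <= 78: swap -> [54, 68, 55, 90, 78]
Place pivot at 3: [54, 68, 55, 78, 90]

Partitioned: [54, 68, 55, 78, 90]


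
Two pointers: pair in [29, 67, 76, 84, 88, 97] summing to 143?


lo=0(29)+hi=5(97)=126
lo=1(67)+hi=5(97)=164
lo=1(67)+hi=4(88)=155
lo=1(67)+hi=3(84)=151
lo=1(67)+hi=2(76)=143

Yes: 67+76=143


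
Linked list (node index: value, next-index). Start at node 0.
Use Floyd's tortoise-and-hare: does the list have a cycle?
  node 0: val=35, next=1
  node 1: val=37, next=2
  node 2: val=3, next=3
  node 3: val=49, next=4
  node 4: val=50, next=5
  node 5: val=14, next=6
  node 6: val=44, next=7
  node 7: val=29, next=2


Floyd's tortoise (slow, +1) and hare (fast, +2):
  init: slow=0, fast=0
  step 1: slow=1, fast=2
  step 2: slow=2, fast=4
  step 3: slow=3, fast=6
  step 4: slow=4, fast=2
  step 5: slow=5, fast=4
  step 6: slow=6, fast=6
  slow == fast at node 6: cycle detected

Cycle: yes


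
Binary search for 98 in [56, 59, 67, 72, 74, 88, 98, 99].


Step 1: lo=0, hi=7, mid=3, val=72
Step 2: lo=4, hi=7, mid=5, val=88
Step 3: lo=6, hi=7, mid=6, val=98

Found at index 6


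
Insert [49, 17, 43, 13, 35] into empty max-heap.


Insert 49: [49]
Insert 17: [49, 17]
Insert 43: [49, 17, 43]
Insert 13: [49, 17, 43, 13]
Insert 35: [49, 35, 43, 13, 17]

Final heap: [49, 35, 43, 13, 17]


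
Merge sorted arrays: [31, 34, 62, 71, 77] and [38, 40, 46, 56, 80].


Take 31 from A
Take 34 from A
Take 38 from B
Take 40 from B
Take 46 from B
Take 56 from B
Take 62 from A
Take 71 from A
Take 77 from A

Merged: [31, 34, 38, 40, 46, 56, 62, 71, 77, 80]


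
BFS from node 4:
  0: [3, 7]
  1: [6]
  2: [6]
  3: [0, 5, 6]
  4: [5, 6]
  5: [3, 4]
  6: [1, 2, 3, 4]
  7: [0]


Visit 4, enqueue [5, 6]
Visit 5, enqueue [3]
Visit 6, enqueue [1, 2]
Visit 3, enqueue [0]
Visit 1, enqueue []
Visit 2, enqueue []
Visit 0, enqueue [7]
Visit 7, enqueue []

BFS order: [4, 5, 6, 3, 1, 2, 0, 7]


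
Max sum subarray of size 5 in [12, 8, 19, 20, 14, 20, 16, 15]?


[0:5]: 73
[1:6]: 81
[2:7]: 89
[3:8]: 85

Max: 89 at [2:7]


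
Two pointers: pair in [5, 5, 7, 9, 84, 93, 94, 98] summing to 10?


lo=0(5)+hi=7(98)=103
lo=0(5)+hi=6(94)=99
lo=0(5)+hi=5(93)=98
lo=0(5)+hi=4(84)=89
lo=0(5)+hi=3(9)=14
lo=0(5)+hi=2(7)=12
lo=0(5)+hi=1(5)=10

Yes: 5+5=10


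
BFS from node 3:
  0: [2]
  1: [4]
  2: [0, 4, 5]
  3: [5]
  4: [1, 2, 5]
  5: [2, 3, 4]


Visit 3, enqueue [5]
Visit 5, enqueue [2, 4]
Visit 2, enqueue [0]
Visit 4, enqueue [1]
Visit 0, enqueue []
Visit 1, enqueue []

BFS order: [3, 5, 2, 4, 0, 1]


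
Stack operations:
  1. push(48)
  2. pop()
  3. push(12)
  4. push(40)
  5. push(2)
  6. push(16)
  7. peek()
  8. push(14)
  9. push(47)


push(48) -> [48]
pop()->48, []
push(12) -> [12]
push(40) -> [12, 40]
push(2) -> [12, 40, 2]
push(16) -> [12, 40, 2, 16]
peek()->16
push(14) -> [12, 40, 2, 16, 14]
push(47) -> [12, 40, 2, 16, 14, 47]

Final stack: [12, 40, 2, 16, 14, 47]


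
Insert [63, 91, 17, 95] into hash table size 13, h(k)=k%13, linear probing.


Insert 63: h=11 -> slot 11
Insert 91: h=0 -> slot 0
Insert 17: h=4 -> slot 4
Insert 95: h=4, 1 probes -> slot 5

Table: [91, None, None, None, 17, 95, None, None, None, None, None, 63, None]


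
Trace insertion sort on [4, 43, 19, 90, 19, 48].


Initial: [4, 43, 19, 90, 19, 48]
Insert 43: [4, 43, 19, 90, 19, 48]
Insert 19: [4, 19, 43, 90, 19, 48]
Insert 90: [4, 19, 43, 90, 19, 48]
Insert 19: [4, 19, 19, 43, 90, 48]
Insert 48: [4, 19, 19, 43, 48, 90]

Sorted: [4, 19, 19, 43, 48, 90]


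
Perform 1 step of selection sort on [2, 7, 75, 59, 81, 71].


Initial: [2, 7, 75, 59, 81, 71]
Step 1: min=2 at 0
  Swap: [2, 7, 75, 59, 81, 71]

After 1 step: [2, 7, 75, 59, 81, 71]


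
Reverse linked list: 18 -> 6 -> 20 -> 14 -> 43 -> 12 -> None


Step 1: curr=18, set curr.next=prev(None) | reversed so far: 18
Step 2: curr=6, set curr.next=prev(18) | reversed so far: 6 -> 18
Step 3: curr=20, set curr.next=prev(6) | reversed so far: 20 -> 6 -> 18
Step 4: curr=14, set curr.next=prev(20) | reversed so far: 14 -> 20 -> 6 -> 18
Step 5: curr=43, set curr.next=prev(14) | reversed so far: 43 -> 14 -> 20 -> 6 -> 18
Step 6: curr=12, set curr.next=prev(43) | reversed so far: 12 -> 43 -> 14 -> 20 -> 6 -> 18

12 -> 43 -> 14 -> 20 -> 6 -> 18 -> None


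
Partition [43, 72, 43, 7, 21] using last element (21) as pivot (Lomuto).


Pivot: 21
  7 <= 21: swap -> [7, 72, 43, 43, 21]
Place pivot at 1: [7, 21, 43, 43, 72]

Partitioned: [7, 21, 43, 43, 72]


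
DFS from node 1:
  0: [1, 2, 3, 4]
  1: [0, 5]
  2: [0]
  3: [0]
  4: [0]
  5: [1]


Visit 1, push [5, 0]
Visit 0, push [4, 3, 2]
Visit 2, push []
Visit 3, push []
Visit 4, push []
Visit 5, push []

DFS order: [1, 0, 2, 3, 4, 5]


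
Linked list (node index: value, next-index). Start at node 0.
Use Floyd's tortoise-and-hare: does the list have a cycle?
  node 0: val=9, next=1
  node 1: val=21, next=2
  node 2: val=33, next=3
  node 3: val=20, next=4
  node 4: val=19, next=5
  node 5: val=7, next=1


Floyd's tortoise (slow, +1) and hare (fast, +2):
  init: slow=0, fast=0
  step 1: slow=1, fast=2
  step 2: slow=2, fast=4
  step 3: slow=3, fast=1
  step 4: slow=4, fast=3
  step 5: slow=5, fast=5
  slow == fast at node 5: cycle detected

Cycle: yes


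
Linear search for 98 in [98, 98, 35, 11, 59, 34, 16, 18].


i=0: 98==98 found!

Found at 0, 1 comps


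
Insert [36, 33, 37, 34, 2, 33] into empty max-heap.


Insert 36: [36]
Insert 33: [36, 33]
Insert 37: [37, 33, 36]
Insert 34: [37, 34, 36, 33]
Insert 2: [37, 34, 36, 33, 2]
Insert 33: [37, 34, 36, 33, 2, 33]

Final heap: [37, 34, 36, 33, 2, 33]


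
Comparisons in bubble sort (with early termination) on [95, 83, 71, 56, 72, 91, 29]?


Algorithm: bubble sort (with early termination)
Input: [95, 83, 71, 56, 72, 91, 29]
Sorted: [29, 56, 71, 72, 83, 91, 95]

21


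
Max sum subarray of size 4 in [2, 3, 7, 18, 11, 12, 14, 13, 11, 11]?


[0:4]: 30
[1:5]: 39
[2:6]: 48
[3:7]: 55
[4:8]: 50
[5:9]: 50
[6:10]: 49

Max: 55 at [3:7]


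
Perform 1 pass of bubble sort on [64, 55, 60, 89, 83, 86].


Initial: [64, 55, 60, 89, 83, 86]
Pass 1: [55, 60, 64, 83, 86, 89] (4 swaps)

After 1 pass: [55, 60, 64, 83, 86, 89]


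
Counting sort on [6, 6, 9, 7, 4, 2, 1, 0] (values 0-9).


Input: [6, 6, 9, 7, 4, 2, 1, 0]
Counts: [1, 1, 1, 0, 1, 0, 2, 1, 0, 1]

Sorted: [0, 1, 2, 4, 6, 6, 7, 9]


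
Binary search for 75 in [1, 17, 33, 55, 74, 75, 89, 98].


Step 1: lo=0, hi=7, mid=3, val=55
Step 2: lo=4, hi=7, mid=5, val=75

Found at index 5


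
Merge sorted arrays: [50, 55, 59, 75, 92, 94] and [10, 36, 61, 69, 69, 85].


Take 10 from B
Take 36 from B
Take 50 from A
Take 55 from A
Take 59 from A
Take 61 from B
Take 69 from B
Take 69 from B
Take 75 from A
Take 85 from B

Merged: [10, 36, 50, 55, 59, 61, 69, 69, 75, 85, 92, 94]


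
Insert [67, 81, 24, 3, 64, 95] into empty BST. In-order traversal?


Insert 67: root
Insert 81: R from 67
Insert 24: L from 67
Insert 3: L from 67 -> L from 24
Insert 64: L from 67 -> R from 24
Insert 95: R from 67 -> R from 81

In-order: [3, 24, 64, 67, 81, 95]


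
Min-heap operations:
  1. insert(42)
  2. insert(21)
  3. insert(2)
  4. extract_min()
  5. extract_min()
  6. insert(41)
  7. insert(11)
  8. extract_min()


insert(42) -> [42]
insert(21) -> [21, 42]
insert(2) -> [2, 42, 21]
extract_min()->2, [21, 42]
extract_min()->21, [42]
insert(41) -> [41, 42]
insert(11) -> [11, 42, 41]
extract_min()->11, [41, 42]

Final heap: [41, 42]


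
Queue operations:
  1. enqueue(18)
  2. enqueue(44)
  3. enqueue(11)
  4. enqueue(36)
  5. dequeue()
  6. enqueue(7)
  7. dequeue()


enqueue(18) -> [18]
enqueue(44) -> [18, 44]
enqueue(11) -> [18, 44, 11]
enqueue(36) -> [18, 44, 11, 36]
dequeue()->18, [44, 11, 36]
enqueue(7) -> [44, 11, 36, 7]
dequeue()->44, [11, 36, 7]

Final queue: [11, 36, 7]


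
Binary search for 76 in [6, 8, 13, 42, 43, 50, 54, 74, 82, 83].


Step 1: lo=0, hi=9, mid=4, val=43
Step 2: lo=5, hi=9, mid=7, val=74
Step 3: lo=8, hi=9, mid=8, val=82

Not found


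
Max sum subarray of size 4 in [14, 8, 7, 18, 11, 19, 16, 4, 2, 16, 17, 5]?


[0:4]: 47
[1:5]: 44
[2:6]: 55
[3:7]: 64
[4:8]: 50
[5:9]: 41
[6:10]: 38
[7:11]: 39
[8:12]: 40

Max: 64 at [3:7]


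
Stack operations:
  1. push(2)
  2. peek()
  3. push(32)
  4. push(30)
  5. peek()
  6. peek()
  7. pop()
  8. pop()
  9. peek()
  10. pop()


push(2) -> [2]
peek()->2
push(32) -> [2, 32]
push(30) -> [2, 32, 30]
peek()->30
peek()->30
pop()->30, [2, 32]
pop()->32, [2]
peek()->2
pop()->2, []

Final stack: []


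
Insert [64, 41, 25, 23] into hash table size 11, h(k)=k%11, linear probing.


Insert 64: h=9 -> slot 9
Insert 41: h=8 -> slot 8
Insert 25: h=3 -> slot 3
Insert 23: h=1 -> slot 1

Table: [None, 23, None, 25, None, None, None, None, 41, 64, None]


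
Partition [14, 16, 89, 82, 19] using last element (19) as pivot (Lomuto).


Pivot: 19
  14 <= 19: advance i (no swap)
  16 <= 19: advance i (no swap)
Place pivot at 2: [14, 16, 19, 82, 89]

Partitioned: [14, 16, 19, 82, 89]


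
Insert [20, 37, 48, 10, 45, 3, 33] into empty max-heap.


Insert 20: [20]
Insert 37: [37, 20]
Insert 48: [48, 20, 37]
Insert 10: [48, 20, 37, 10]
Insert 45: [48, 45, 37, 10, 20]
Insert 3: [48, 45, 37, 10, 20, 3]
Insert 33: [48, 45, 37, 10, 20, 3, 33]

Final heap: [48, 45, 37, 10, 20, 3, 33]


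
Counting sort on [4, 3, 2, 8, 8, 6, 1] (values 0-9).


Input: [4, 3, 2, 8, 8, 6, 1]
Counts: [0, 1, 1, 1, 1, 0, 1, 0, 2, 0]

Sorted: [1, 2, 3, 4, 6, 8, 8]


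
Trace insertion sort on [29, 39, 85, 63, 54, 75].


Initial: [29, 39, 85, 63, 54, 75]
Insert 39: [29, 39, 85, 63, 54, 75]
Insert 85: [29, 39, 85, 63, 54, 75]
Insert 63: [29, 39, 63, 85, 54, 75]
Insert 54: [29, 39, 54, 63, 85, 75]
Insert 75: [29, 39, 54, 63, 75, 85]

Sorted: [29, 39, 54, 63, 75, 85]


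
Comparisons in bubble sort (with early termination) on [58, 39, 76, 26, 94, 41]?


Algorithm: bubble sort (with early termination)
Input: [58, 39, 76, 26, 94, 41]
Sorted: [26, 39, 41, 58, 76, 94]

14


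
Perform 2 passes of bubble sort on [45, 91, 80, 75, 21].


Initial: [45, 91, 80, 75, 21]
Pass 1: [45, 80, 75, 21, 91] (3 swaps)
Pass 2: [45, 75, 21, 80, 91] (2 swaps)

After 2 passes: [45, 75, 21, 80, 91]


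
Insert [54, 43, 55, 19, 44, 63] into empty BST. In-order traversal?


Insert 54: root
Insert 43: L from 54
Insert 55: R from 54
Insert 19: L from 54 -> L from 43
Insert 44: L from 54 -> R from 43
Insert 63: R from 54 -> R from 55

In-order: [19, 43, 44, 54, 55, 63]


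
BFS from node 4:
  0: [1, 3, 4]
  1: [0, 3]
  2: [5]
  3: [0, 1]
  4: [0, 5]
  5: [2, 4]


Visit 4, enqueue [0, 5]
Visit 0, enqueue [1, 3]
Visit 5, enqueue [2]
Visit 1, enqueue []
Visit 3, enqueue []
Visit 2, enqueue []

BFS order: [4, 0, 5, 1, 3, 2]


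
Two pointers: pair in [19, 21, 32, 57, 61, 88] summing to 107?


lo=0(19)+hi=5(88)=107

Yes: 19+88=107


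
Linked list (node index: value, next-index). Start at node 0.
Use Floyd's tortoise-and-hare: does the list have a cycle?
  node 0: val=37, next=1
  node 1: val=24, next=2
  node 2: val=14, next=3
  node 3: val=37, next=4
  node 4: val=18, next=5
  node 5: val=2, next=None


Floyd's tortoise (slow, +1) and hare (fast, +2):
  init: slow=0, fast=0
  step 1: slow=1, fast=2
  step 2: slow=2, fast=4
  step 3: fast 4->5->None, no cycle

Cycle: no


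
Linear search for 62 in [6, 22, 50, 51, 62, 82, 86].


i=0: 6!=62
i=1: 22!=62
i=2: 50!=62
i=3: 51!=62
i=4: 62==62 found!

Found at 4, 5 comps


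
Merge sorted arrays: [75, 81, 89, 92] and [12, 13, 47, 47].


Take 12 from B
Take 13 from B
Take 47 from B
Take 47 from B

Merged: [12, 13, 47, 47, 75, 81, 89, 92]


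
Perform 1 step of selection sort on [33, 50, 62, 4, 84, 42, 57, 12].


Initial: [33, 50, 62, 4, 84, 42, 57, 12]
Step 1: min=4 at 3
  Swap: [4, 50, 62, 33, 84, 42, 57, 12]

After 1 step: [4, 50, 62, 33, 84, 42, 57, 12]


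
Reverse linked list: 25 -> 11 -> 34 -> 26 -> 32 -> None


Step 1: curr=25, set curr.next=prev(None) | reversed so far: 25
Step 2: curr=11, set curr.next=prev(25) | reversed so far: 11 -> 25
Step 3: curr=34, set curr.next=prev(11) | reversed so far: 34 -> 11 -> 25
Step 4: curr=26, set curr.next=prev(34) | reversed so far: 26 -> 34 -> 11 -> 25
Step 5: curr=32, set curr.next=prev(26) | reversed so far: 32 -> 26 -> 34 -> 11 -> 25

32 -> 26 -> 34 -> 11 -> 25 -> None


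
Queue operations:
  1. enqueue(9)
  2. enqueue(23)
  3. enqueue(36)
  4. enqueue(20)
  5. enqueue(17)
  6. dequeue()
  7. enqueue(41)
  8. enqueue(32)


enqueue(9) -> [9]
enqueue(23) -> [9, 23]
enqueue(36) -> [9, 23, 36]
enqueue(20) -> [9, 23, 36, 20]
enqueue(17) -> [9, 23, 36, 20, 17]
dequeue()->9, [23, 36, 20, 17]
enqueue(41) -> [23, 36, 20, 17, 41]
enqueue(32) -> [23, 36, 20, 17, 41, 32]

Final queue: [23, 36, 20, 17, 41, 32]


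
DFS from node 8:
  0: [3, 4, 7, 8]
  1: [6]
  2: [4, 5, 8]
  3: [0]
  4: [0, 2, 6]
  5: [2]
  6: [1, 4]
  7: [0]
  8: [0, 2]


Visit 8, push [2, 0]
Visit 0, push [7, 4, 3]
Visit 3, push []
Visit 4, push [6, 2]
Visit 2, push [5]
Visit 5, push []
Visit 6, push [1]
Visit 1, push []
Visit 7, push []

DFS order: [8, 0, 3, 4, 2, 5, 6, 1, 7]


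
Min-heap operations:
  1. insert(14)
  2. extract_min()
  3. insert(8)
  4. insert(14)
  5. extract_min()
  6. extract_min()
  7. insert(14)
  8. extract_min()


insert(14) -> [14]
extract_min()->14, []
insert(8) -> [8]
insert(14) -> [8, 14]
extract_min()->8, [14]
extract_min()->14, []
insert(14) -> [14]
extract_min()->14, []

Final heap: []


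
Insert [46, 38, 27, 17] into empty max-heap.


Insert 46: [46]
Insert 38: [46, 38]
Insert 27: [46, 38, 27]
Insert 17: [46, 38, 27, 17]

Final heap: [46, 38, 27, 17]


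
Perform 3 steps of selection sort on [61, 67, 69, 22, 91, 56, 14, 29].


Initial: [61, 67, 69, 22, 91, 56, 14, 29]
Step 1: min=14 at 6
  Swap: [14, 67, 69, 22, 91, 56, 61, 29]
Step 2: min=22 at 3
  Swap: [14, 22, 69, 67, 91, 56, 61, 29]
Step 3: min=29 at 7
  Swap: [14, 22, 29, 67, 91, 56, 61, 69]

After 3 steps: [14, 22, 29, 67, 91, 56, 61, 69]


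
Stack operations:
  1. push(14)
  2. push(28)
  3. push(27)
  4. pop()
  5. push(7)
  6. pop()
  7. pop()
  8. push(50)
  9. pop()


push(14) -> [14]
push(28) -> [14, 28]
push(27) -> [14, 28, 27]
pop()->27, [14, 28]
push(7) -> [14, 28, 7]
pop()->7, [14, 28]
pop()->28, [14]
push(50) -> [14, 50]
pop()->50, [14]

Final stack: [14]


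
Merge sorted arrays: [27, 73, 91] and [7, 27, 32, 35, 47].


Take 7 from B
Take 27 from A
Take 27 from B
Take 32 from B
Take 35 from B
Take 47 from B

Merged: [7, 27, 27, 32, 35, 47, 73, 91]


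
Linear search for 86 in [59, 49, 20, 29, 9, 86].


i=0: 59!=86
i=1: 49!=86
i=2: 20!=86
i=3: 29!=86
i=4: 9!=86
i=5: 86==86 found!

Found at 5, 6 comps


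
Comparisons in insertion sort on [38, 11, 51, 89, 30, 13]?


Algorithm: insertion sort
Input: [38, 11, 51, 89, 30, 13]
Sorted: [11, 13, 30, 38, 51, 89]

12


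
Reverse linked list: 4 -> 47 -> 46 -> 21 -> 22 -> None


Step 1: curr=4, set curr.next=prev(None) | reversed so far: 4
Step 2: curr=47, set curr.next=prev(4) | reversed so far: 47 -> 4
Step 3: curr=46, set curr.next=prev(47) | reversed so far: 46 -> 47 -> 4
Step 4: curr=21, set curr.next=prev(46) | reversed so far: 21 -> 46 -> 47 -> 4
Step 5: curr=22, set curr.next=prev(21) | reversed so far: 22 -> 21 -> 46 -> 47 -> 4

22 -> 21 -> 46 -> 47 -> 4 -> None


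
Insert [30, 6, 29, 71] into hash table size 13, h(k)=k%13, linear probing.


Insert 30: h=4 -> slot 4
Insert 6: h=6 -> slot 6
Insert 29: h=3 -> slot 3
Insert 71: h=6, 1 probes -> slot 7

Table: [None, None, None, 29, 30, None, 6, 71, None, None, None, None, None]


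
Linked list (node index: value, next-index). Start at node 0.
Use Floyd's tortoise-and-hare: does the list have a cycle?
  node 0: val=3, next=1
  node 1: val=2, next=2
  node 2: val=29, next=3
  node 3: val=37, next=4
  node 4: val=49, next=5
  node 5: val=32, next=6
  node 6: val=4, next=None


Floyd's tortoise (slow, +1) and hare (fast, +2):
  init: slow=0, fast=0
  step 1: slow=1, fast=2
  step 2: slow=2, fast=4
  step 3: slow=3, fast=6
  step 4: fast -> None, no cycle

Cycle: no


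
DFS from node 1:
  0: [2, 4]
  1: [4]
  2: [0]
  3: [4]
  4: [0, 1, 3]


Visit 1, push [4]
Visit 4, push [3, 0]
Visit 0, push [2]
Visit 2, push []
Visit 3, push []

DFS order: [1, 4, 0, 2, 3]


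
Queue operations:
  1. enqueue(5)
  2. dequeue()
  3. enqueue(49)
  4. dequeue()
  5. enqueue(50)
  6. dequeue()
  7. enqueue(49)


enqueue(5) -> [5]
dequeue()->5, []
enqueue(49) -> [49]
dequeue()->49, []
enqueue(50) -> [50]
dequeue()->50, []
enqueue(49) -> [49]

Final queue: [49]


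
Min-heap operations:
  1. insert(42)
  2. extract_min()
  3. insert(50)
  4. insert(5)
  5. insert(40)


insert(42) -> [42]
extract_min()->42, []
insert(50) -> [50]
insert(5) -> [5, 50]
insert(40) -> [5, 50, 40]

Final heap: [5, 50, 40]


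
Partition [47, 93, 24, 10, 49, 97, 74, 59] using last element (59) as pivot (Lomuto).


Pivot: 59
  47 <= 59: advance i (no swap)
  24 <= 59: swap -> [47, 24, 93, 10, 49, 97, 74, 59]
  10 <= 59: swap -> [47, 24, 10, 93, 49, 97, 74, 59]
  49 <= 59: swap -> [47, 24, 10, 49, 93, 97, 74, 59]
Place pivot at 4: [47, 24, 10, 49, 59, 97, 74, 93]

Partitioned: [47, 24, 10, 49, 59, 97, 74, 93]


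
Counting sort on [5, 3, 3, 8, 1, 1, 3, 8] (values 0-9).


Input: [5, 3, 3, 8, 1, 1, 3, 8]
Counts: [0, 2, 0, 3, 0, 1, 0, 0, 2, 0]

Sorted: [1, 1, 3, 3, 3, 5, 8, 8]


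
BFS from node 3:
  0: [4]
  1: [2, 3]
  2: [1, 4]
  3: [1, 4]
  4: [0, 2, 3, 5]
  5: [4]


Visit 3, enqueue [1, 4]
Visit 1, enqueue [2]
Visit 4, enqueue [0, 5]
Visit 2, enqueue []
Visit 0, enqueue []
Visit 5, enqueue []

BFS order: [3, 1, 4, 2, 0, 5]


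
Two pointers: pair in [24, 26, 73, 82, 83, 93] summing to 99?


lo=0(24)+hi=5(93)=117
lo=0(24)+hi=4(83)=107
lo=0(24)+hi=3(82)=106
lo=0(24)+hi=2(73)=97
lo=1(26)+hi=2(73)=99

Yes: 26+73=99


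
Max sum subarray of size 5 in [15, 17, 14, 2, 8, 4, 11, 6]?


[0:5]: 56
[1:6]: 45
[2:7]: 39
[3:8]: 31

Max: 56 at [0:5]


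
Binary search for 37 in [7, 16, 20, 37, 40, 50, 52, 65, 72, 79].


Step 1: lo=0, hi=9, mid=4, val=40
Step 2: lo=0, hi=3, mid=1, val=16
Step 3: lo=2, hi=3, mid=2, val=20
Step 4: lo=3, hi=3, mid=3, val=37

Found at index 3


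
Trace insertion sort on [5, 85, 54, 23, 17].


Initial: [5, 85, 54, 23, 17]
Insert 85: [5, 85, 54, 23, 17]
Insert 54: [5, 54, 85, 23, 17]
Insert 23: [5, 23, 54, 85, 17]
Insert 17: [5, 17, 23, 54, 85]

Sorted: [5, 17, 23, 54, 85]


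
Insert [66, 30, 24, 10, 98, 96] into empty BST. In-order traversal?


Insert 66: root
Insert 30: L from 66
Insert 24: L from 66 -> L from 30
Insert 10: L from 66 -> L from 30 -> L from 24
Insert 98: R from 66
Insert 96: R from 66 -> L from 98

In-order: [10, 24, 30, 66, 96, 98]


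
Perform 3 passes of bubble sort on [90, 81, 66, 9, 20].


Initial: [90, 81, 66, 9, 20]
Pass 1: [81, 66, 9, 20, 90] (4 swaps)
Pass 2: [66, 9, 20, 81, 90] (3 swaps)
Pass 3: [9, 20, 66, 81, 90] (2 swaps)

After 3 passes: [9, 20, 66, 81, 90]


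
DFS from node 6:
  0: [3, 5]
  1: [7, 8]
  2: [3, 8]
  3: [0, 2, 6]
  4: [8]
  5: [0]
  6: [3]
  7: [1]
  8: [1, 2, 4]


Visit 6, push [3]
Visit 3, push [2, 0]
Visit 0, push [5]
Visit 5, push []
Visit 2, push [8]
Visit 8, push [4, 1]
Visit 1, push [7]
Visit 7, push []
Visit 4, push []

DFS order: [6, 3, 0, 5, 2, 8, 1, 7, 4]


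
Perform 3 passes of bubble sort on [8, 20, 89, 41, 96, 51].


Initial: [8, 20, 89, 41, 96, 51]
Pass 1: [8, 20, 41, 89, 51, 96] (2 swaps)
Pass 2: [8, 20, 41, 51, 89, 96] (1 swaps)
Pass 3: [8, 20, 41, 51, 89, 96] (0 swaps)

After 3 passes: [8, 20, 41, 51, 89, 96]


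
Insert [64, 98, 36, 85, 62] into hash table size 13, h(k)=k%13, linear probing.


Insert 64: h=12 -> slot 12
Insert 98: h=7 -> slot 7
Insert 36: h=10 -> slot 10
Insert 85: h=7, 1 probes -> slot 8
Insert 62: h=10, 1 probes -> slot 11

Table: [None, None, None, None, None, None, None, 98, 85, None, 36, 62, 64]


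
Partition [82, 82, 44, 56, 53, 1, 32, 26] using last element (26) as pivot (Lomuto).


Pivot: 26
  1 <= 26: swap -> [1, 82, 44, 56, 53, 82, 32, 26]
Place pivot at 1: [1, 26, 44, 56, 53, 82, 32, 82]

Partitioned: [1, 26, 44, 56, 53, 82, 32, 82]


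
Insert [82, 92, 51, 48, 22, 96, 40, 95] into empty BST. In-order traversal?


Insert 82: root
Insert 92: R from 82
Insert 51: L from 82
Insert 48: L from 82 -> L from 51
Insert 22: L from 82 -> L from 51 -> L from 48
Insert 96: R from 82 -> R from 92
Insert 40: L from 82 -> L from 51 -> L from 48 -> R from 22
Insert 95: R from 82 -> R from 92 -> L from 96

In-order: [22, 40, 48, 51, 82, 92, 95, 96]


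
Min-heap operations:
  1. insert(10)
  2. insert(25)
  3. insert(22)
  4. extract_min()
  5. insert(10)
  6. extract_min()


insert(10) -> [10]
insert(25) -> [10, 25]
insert(22) -> [10, 25, 22]
extract_min()->10, [22, 25]
insert(10) -> [10, 25, 22]
extract_min()->10, [22, 25]

Final heap: [22, 25]


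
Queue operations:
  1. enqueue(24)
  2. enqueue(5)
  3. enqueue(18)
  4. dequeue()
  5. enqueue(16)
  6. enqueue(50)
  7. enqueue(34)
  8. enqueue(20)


enqueue(24) -> [24]
enqueue(5) -> [24, 5]
enqueue(18) -> [24, 5, 18]
dequeue()->24, [5, 18]
enqueue(16) -> [5, 18, 16]
enqueue(50) -> [5, 18, 16, 50]
enqueue(34) -> [5, 18, 16, 50, 34]
enqueue(20) -> [5, 18, 16, 50, 34, 20]

Final queue: [5, 18, 16, 50, 34, 20]


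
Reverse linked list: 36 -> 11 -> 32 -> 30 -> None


Step 1: curr=36, set curr.next=prev(None) | reversed so far: 36
Step 2: curr=11, set curr.next=prev(36) | reversed so far: 11 -> 36
Step 3: curr=32, set curr.next=prev(11) | reversed so far: 32 -> 11 -> 36
Step 4: curr=30, set curr.next=prev(32) | reversed so far: 30 -> 32 -> 11 -> 36

30 -> 32 -> 11 -> 36 -> None


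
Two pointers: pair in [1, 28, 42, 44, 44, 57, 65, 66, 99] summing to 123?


lo=0(1)+hi=8(99)=100
lo=1(28)+hi=8(99)=127
lo=1(28)+hi=7(66)=94
lo=2(42)+hi=7(66)=108
lo=3(44)+hi=7(66)=110
lo=4(44)+hi=7(66)=110
lo=5(57)+hi=7(66)=123

Yes: 57+66=123


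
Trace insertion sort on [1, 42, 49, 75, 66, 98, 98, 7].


Initial: [1, 42, 49, 75, 66, 98, 98, 7]
Insert 42: [1, 42, 49, 75, 66, 98, 98, 7]
Insert 49: [1, 42, 49, 75, 66, 98, 98, 7]
Insert 75: [1, 42, 49, 75, 66, 98, 98, 7]
Insert 66: [1, 42, 49, 66, 75, 98, 98, 7]
Insert 98: [1, 42, 49, 66, 75, 98, 98, 7]
Insert 98: [1, 42, 49, 66, 75, 98, 98, 7]
Insert 7: [1, 7, 42, 49, 66, 75, 98, 98]

Sorted: [1, 7, 42, 49, 66, 75, 98, 98]


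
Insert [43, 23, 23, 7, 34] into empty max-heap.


Insert 43: [43]
Insert 23: [43, 23]
Insert 23: [43, 23, 23]
Insert 7: [43, 23, 23, 7]
Insert 34: [43, 34, 23, 7, 23]

Final heap: [43, 34, 23, 7, 23]


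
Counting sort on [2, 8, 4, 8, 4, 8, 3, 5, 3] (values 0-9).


Input: [2, 8, 4, 8, 4, 8, 3, 5, 3]
Counts: [0, 0, 1, 2, 2, 1, 0, 0, 3, 0]

Sorted: [2, 3, 3, 4, 4, 5, 8, 8, 8]


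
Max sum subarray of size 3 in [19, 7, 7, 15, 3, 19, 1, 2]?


[0:3]: 33
[1:4]: 29
[2:5]: 25
[3:6]: 37
[4:7]: 23
[5:8]: 22

Max: 37 at [3:6]


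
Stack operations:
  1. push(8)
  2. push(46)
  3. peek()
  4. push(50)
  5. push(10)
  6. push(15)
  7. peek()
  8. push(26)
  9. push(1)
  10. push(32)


push(8) -> [8]
push(46) -> [8, 46]
peek()->46
push(50) -> [8, 46, 50]
push(10) -> [8, 46, 50, 10]
push(15) -> [8, 46, 50, 10, 15]
peek()->15
push(26) -> [8, 46, 50, 10, 15, 26]
push(1) -> [8, 46, 50, 10, 15, 26, 1]
push(32) -> [8, 46, 50, 10, 15, 26, 1, 32]

Final stack: [8, 46, 50, 10, 15, 26, 1, 32]


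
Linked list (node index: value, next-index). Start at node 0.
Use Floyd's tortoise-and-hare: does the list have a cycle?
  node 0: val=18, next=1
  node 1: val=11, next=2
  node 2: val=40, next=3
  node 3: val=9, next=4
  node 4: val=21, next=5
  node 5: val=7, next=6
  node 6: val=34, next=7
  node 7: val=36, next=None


Floyd's tortoise (slow, +1) and hare (fast, +2):
  init: slow=0, fast=0
  step 1: slow=1, fast=2
  step 2: slow=2, fast=4
  step 3: slow=3, fast=6
  step 4: fast 6->7->None, no cycle

Cycle: no


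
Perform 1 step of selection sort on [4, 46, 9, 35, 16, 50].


Initial: [4, 46, 9, 35, 16, 50]
Step 1: min=4 at 0
  Swap: [4, 46, 9, 35, 16, 50]

After 1 step: [4, 46, 9, 35, 16, 50]


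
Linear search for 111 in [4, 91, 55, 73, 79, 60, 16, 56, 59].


i=0: 4!=111
i=1: 91!=111
i=2: 55!=111
i=3: 73!=111
i=4: 79!=111
i=5: 60!=111
i=6: 16!=111
i=7: 56!=111
i=8: 59!=111

Not found, 9 comps


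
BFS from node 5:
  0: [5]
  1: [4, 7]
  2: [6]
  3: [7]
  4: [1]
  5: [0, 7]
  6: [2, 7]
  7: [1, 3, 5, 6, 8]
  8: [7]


Visit 5, enqueue [0, 7]
Visit 0, enqueue []
Visit 7, enqueue [1, 3, 6, 8]
Visit 1, enqueue [4]
Visit 3, enqueue []
Visit 6, enqueue [2]
Visit 8, enqueue []
Visit 4, enqueue []
Visit 2, enqueue []

BFS order: [5, 0, 7, 1, 3, 6, 8, 4, 2]


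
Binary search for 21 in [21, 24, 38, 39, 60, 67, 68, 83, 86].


Step 1: lo=0, hi=8, mid=4, val=60
Step 2: lo=0, hi=3, mid=1, val=24
Step 3: lo=0, hi=0, mid=0, val=21

Found at index 0


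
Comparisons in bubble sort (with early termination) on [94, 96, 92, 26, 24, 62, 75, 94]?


Algorithm: bubble sort (with early termination)
Input: [94, 96, 92, 26, 24, 62, 75, 94]
Sorted: [24, 26, 62, 75, 92, 94, 94, 96]

25


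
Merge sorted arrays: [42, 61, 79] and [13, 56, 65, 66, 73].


Take 13 from B
Take 42 from A
Take 56 from B
Take 61 from A
Take 65 from B
Take 66 from B
Take 73 from B

Merged: [13, 42, 56, 61, 65, 66, 73, 79]


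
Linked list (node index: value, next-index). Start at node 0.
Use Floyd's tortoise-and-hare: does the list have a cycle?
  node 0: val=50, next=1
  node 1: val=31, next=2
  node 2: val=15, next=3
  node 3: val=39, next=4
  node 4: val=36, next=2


Floyd's tortoise (slow, +1) and hare (fast, +2):
  init: slow=0, fast=0
  step 1: slow=1, fast=2
  step 2: slow=2, fast=4
  step 3: slow=3, fast=3
  slow == fast at node 3: cycle detected

Cycle: yes


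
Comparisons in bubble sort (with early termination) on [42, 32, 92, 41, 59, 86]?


Algorithm: bubble sort (with early termination)
Input: [42, 32, 92, 41, 59, 86]
Sorted: [32, 41, 42, 59, 86, 92]

12


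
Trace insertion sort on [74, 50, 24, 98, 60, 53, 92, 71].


Initial: [74, 50, 24, 98, 60, 53, 92, 71]
Insert 50: [50, 74, 24, 98, 60, 53, 92, 71]
Insert 24: [24, 50, 74, 98, 60, 53, 92, 71]
Insert 98: [24, 50, 74, 98, 60, 53, 92, 71]
Insert 60: [24, 50, 60, 74, 98, 53, 92, 71]
Insert 53: [24, 50, 53, 60, 74, 98, 92, 71]
Insert 92: [24, 50, 53, 60, 74, 92, 98, 71]
Insert 71: [24, 50, 53, 60, 71, 74, 92, 98]

Sorted: [24, 50, 53, 60, 71, 74, 92, 98]


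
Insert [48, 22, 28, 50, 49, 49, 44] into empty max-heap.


Insert 48: [48]
Insert 22: [48, 22]
Insert 28: [48, 22, 28]
Insert 50: [50, 48, 28, 22]
Insert 49: [50, 49, 28, 22, 48]
Insert 49: [50, 49, 49, 22, 48, 28]
Insert 44: [50, 49, 49, 22, 48, 28, 44]

Final heap: [50, 49, 49, 22, 48, 28, 44]


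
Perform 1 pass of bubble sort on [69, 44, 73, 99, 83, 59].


Initial: [69, 44, 73, 99, 83, 59]
Pass 1: [44, 69, 73, 83, 59, 99] (3 swaps)

After 1 pass: [44, 69, 73, 83, 59, 99]


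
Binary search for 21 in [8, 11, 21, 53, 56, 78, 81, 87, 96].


Step 1: lo=0, hi=8, mid=4, val=56
Step 2: lo=0, hi=3, mid=1, val=11
Step 3: lo=2, hi=3, mid=2, val=21

Found at index 2


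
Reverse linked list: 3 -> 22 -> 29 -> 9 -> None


Step 1: curr=3, set curr.next=prev(None) | reversed so far: 3
Step 2: curr=22, set curr.next=prev(3) | reversed so far: 22 -> 3
Step 3: curr=29, set curr.next=prev(22) | reversed so far: 29 -> 22 -> 3
Step 4: curr=9, set curr.next=prev(29) | reversed so far: 9 -> 29 -> 22 -> 3

9 -> 29 -> 22 -> 3 -> None


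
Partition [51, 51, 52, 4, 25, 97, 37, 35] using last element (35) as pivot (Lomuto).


Pivot: 35
  4 <= 35: swap -> [4, 51, 52, 51, 25, 97, 37, 35]
  25 <= 35: swap -> [4, 25, 52, 51, 51, 97, 37, 35]
Place pivot at 2: [4, 25, 35, 51, 51, 97, 37, 52]

Partitioned: [4, 25, 35, 51, 51, 97, 37, 52]


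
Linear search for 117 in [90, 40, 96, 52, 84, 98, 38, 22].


i=0: 90!=117
i=1: 40!=117
i=2: 96!=117
i=3: 52!=117
i=4: 84!=117
i=5: 98!=117
i=6: 38!=117
i=7: 22!=117

Not found, 8 comps


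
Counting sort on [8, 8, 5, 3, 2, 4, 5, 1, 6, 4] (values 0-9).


Input: [8, 8, 5, 3, 2, 4, 5, 1, 6, 4]
Counts: [0, 1, 1, 1, 2, 2, 1, 0, 2, 0]

Sorted: [1, 2, 3, 4, 4, 5, 5, 6, 8, 8]


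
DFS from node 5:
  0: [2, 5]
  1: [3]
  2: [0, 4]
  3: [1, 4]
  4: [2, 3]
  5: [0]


Visit 5, push [0]
Visit 0, push [2]
Visit 2, push [4]
Visit 4, push [3]
Visit 3, push [1]
Visit 1, push []

DFS order: [5, 0, 2, 4, 3, 1]


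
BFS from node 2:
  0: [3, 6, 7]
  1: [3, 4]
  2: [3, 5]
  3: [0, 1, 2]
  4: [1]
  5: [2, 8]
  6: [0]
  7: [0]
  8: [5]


Visit 2, enqueue [3, 5]
Visit 3, enqueue [0, 1]
Visit 5, enqueue [8]
Visit 0, enqueue [6, 7]
Visit 1, enqueue [4]
Visit 8, enqueue []
Visit 6, enqueue []
Visit 7, enqueue []
Visit 4, enqueue []

BFS order: [2, 3, 5, 0, 1, 8, 6, 7, 4]


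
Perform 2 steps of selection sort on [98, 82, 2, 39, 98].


Initial: [98, 82, 2, 39, 98]
Step 1: min=2 at 2
  Swap: [2, 82, 98, 39, 98]
Step 2: min=39 at 3
  Swap: [2, 39, 98, 82, 98]

After 2 steps: [2, 39, 98, 82, 98]


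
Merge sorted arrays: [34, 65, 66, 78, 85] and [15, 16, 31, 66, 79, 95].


Take 15 from B
Take 16 from B
Take 31 from B
Take 34 from A
Take 65 from A
Take 66 from A
Take 66 from B
Take 78 from A
Take 79 from B
Take 85 from A

Merged: [15, 16, 31, 34, 65, 66, 66, 78, 79, 85, 95]


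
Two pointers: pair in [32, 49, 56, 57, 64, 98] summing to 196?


lo=0(32)+hi=5(98)=130
lo=1(49)+hi=5(98)=147
lo=2(56)+hi=5(98)=154
lo=3(57)+hi=5(98)=155
lo=4(64)+hi=5(98)=162

No pair found


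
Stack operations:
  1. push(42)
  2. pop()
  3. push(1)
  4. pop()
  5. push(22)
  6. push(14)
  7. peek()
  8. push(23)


push(42) -> [42]
pop()->42, []
push(1) -> [1]
pop()->1, []
push(22) -> [22]
push(14) -> [22, 14]
peek()->14
push(23) -> [22, 14, 23]

Final stack: [22, 14, 23]


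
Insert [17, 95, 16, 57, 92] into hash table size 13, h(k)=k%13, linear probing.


Insert 17: h=4 -> slot 4
Insert 95: h=4, 1 probes -> slot 5
Insert 16: h=3 -> slot 3
Insert 57: h=5, 1 probes -> slot 6
Insert 92: h=1 -> slot 1

Table: [None, 92, None, 16, 17, 95, 57, None, None, None, None, None, None]


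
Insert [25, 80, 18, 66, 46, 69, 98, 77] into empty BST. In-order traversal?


Insert 25: root
Insert 80: R from 25
Insert 18: L from 25
Insert 66: R from 25 -> L from 80
Insert 46: R from 25 -> L from 80 -> L from 66
Insert 69: R from 25 -> L from 80 -> R from 66
Insert 98: R from 25 -> R from 80
Insert 77: R from 25 -> L from 80 -> R from 66 -> R from 69

In-order: [18, 25, 46, 66, 69, 77, 80, 98]


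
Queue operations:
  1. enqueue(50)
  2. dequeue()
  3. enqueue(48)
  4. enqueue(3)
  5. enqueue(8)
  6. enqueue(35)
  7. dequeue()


enqueue(50) -> [50]
dequeue()->50, []
enqueue(48) -> [48]
enqueue(3) -> [48, 3]
enqueue(8) -> [48, 3, 8]
enqueue(35) -> [48, 3, 8, 35]
dequeue()->48, [3, 8, 35]

Final queue: [3, 8, 35]


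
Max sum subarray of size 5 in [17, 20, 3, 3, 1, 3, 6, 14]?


[0:5]: 44
[1:6]: 30
[2:7]: 16
[3:8]: 27

Max: 44 at [0:5]


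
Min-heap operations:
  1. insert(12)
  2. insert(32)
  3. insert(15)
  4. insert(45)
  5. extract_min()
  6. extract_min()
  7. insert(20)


insert(12) -> [12]
insert(32) -> [12, 32]
insert(15) -> [12, 32, 15]
insert(45) -> [12, 32, 15, 45]
extract_min()->12, [15, 32, 45]
extract_min()->15, [32, 45]
insert(20) -> [20, 45, 32]

Final heap: [20, 45, 32]


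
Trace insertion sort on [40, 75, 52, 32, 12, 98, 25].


Initial: [40, 75, 52, 32, 12, 98, 25]
Insert 75: [40, 75, 52, 32, 12, 98, 25]
Insert 52: [40, 52, 75, 32, 12, 98, 25]
Insert 32: [32, 40, 52, 75, 12, 98, 25]
Insert 12: [12, 32, 40, 52, 75, 98, 25]
Insert 98: [12, 32, 40, 52, 75, 98, 25]
Insert 25: [12, 25, 32, 40, 52, 75, 98]

Sorted: [12, 25, 32, 40, 52, 75, 98]


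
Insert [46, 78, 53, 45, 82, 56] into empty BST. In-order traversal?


Insert 46: root
Insert 78: R from 46
Insert 53: R from 46 -> L from 78
Insert 45: L from 46
Insert 82: R from 46 -> R from 78
Insert 56: R from 46 -> L from 78 -> R from 53

In-order: [45, 46, 53, 56, 78, 82]


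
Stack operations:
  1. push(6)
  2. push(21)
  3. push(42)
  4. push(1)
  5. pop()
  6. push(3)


push(6) -> [6]
push(21) -> [6, 21]
push(42) -> [6, 21, 42]
push(1) -> [6, 21, 42, 1]
pop()->1, [6, 21, 42]
push(3) -> [6, 21, 42, 3]

Final stack: [6, 21, 42, 3]


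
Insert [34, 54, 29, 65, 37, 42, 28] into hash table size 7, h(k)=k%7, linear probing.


Insert 34: h=6 -> slot 6
Insert 54: h=5 -> slot 5
Insert 29: h=1 -> slot 1
Insert 65: h=2 -> slot 2
Insert 37: h=2, 1 probes -> slot 3
Insert 42: h=0 -> slot 0
Insert 28: h=0, 4 probes -> slot 4

Table: [42, 29, 65, 37, 28, 54, 34]


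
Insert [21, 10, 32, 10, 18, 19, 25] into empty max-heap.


Insert 21: [21]
Insert 10: [21, 10]
Insert 32: [32, 10, 21]
Insert 10: [32, 10, 21, 10]
Insert 18: [32, 18, 21, 10, 10]
Insert 19: [32, 18, 21, 10, 10, 19]
Insert 25: [32, 18, 25, 10, 10, 19, 21]

Final heap: [32, 18, 25, 10, 10, 19, 21]


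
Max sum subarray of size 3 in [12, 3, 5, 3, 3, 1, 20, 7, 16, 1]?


[0:3]: 20
[1:4]: 11
[2:5]: 11
[3:6]: 7
[4:7]: 24
[5:8]: 28
[6:9]: 43
[7:10]: 24

Max: 43 at [6:9]


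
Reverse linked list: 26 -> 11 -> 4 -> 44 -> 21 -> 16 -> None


Step 1: curr=26, set curr.next=prev(None) | reversed so far: 26
Step 2: curr=11, set curr.next=prev(26) | reversed so far: 11 -> 26
Step 3: curr=4, set curr.next=prev(11) | reversed so far: 4 -> 11 -> 26
Step 4: curr=44, set curr.next=prev(4) | reversed so far: 44 -> 4 -> 11 -> 26
Step 5: curr=21, set curr.next=prev(44) | reversed so far: 21 -> 44 -> 4 -> 11 -> 26
Step 6: curr=16, set curr.next=prev(21) | reversed so far: 16 -> 21 -> 44 -> 4 -> 11 -> 26

16 -> 21 -> 44 -> 4 -> 11 -> 26 -> None


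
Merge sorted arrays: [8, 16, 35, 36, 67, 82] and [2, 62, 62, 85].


Take 2 from B
Take 8 from A
Take 16 from A
Take 35 from A
Take 36 from A
Take 62 from B
Take 62 from B
Take 67 from A
Take 82 from A

Merged: [2, 8, 16, 35, 36, 62, 62, 67, 82, 85]


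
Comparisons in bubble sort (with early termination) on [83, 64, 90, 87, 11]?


Algorithm: bubble sort (with early termination)
Input: [83, 64, 90, 87, 11]
Sorted: [11, 64, 83, 87, 90]

10


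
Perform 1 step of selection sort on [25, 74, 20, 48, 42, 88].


Initial: [25, 74, 20, 48, 42, 88]
Step 1: min=20 at 2
  Swap: [20, 74, 25, 48, 42, 88]

After 1 step: [20, 74, 25, 48, 42, 88]


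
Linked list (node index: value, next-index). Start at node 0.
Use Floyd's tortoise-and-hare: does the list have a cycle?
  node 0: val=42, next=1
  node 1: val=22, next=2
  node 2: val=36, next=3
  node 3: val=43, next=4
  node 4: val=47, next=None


Floyd's tortoise (slow, +1) and hare (fast, +2):
  init: slow=0, fast=0
  step 1: slow=1, fast=2
  step 2: slow=2, fast=4
  step 3: fast -> None, no cycle

Cycle: no


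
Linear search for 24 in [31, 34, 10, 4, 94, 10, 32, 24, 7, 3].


i=0: 31!=24
i=1: 34!=24
i=2: 10!=24
i=3: 4!=24
i=4: 94!=24
i=5: 10!=24
i=6: 32!=24
i=7: 24==24 found!

Found at 7, 8 comps


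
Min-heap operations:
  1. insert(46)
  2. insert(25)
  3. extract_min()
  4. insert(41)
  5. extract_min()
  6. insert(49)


insert(46) -> [46]
insert(25) -> [25, 46]
extract_min()->25, [46]
insert(41) -> [41, 46]
extract_min()->41, [46]
insert(49) -> [46, 49]

Final heap: [46, 49]
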